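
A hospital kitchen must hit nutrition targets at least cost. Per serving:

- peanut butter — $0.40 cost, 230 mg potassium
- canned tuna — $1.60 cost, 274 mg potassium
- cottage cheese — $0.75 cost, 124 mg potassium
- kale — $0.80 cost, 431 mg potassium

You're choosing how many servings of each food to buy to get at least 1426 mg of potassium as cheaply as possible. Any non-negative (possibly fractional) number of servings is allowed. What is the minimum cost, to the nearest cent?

Cost per mg of potassium: peanut butter $0.0017, kale $0.0019, canned tuna $0.0058, cottage cheese $0.0060.
With no serving limits, use only peanut butter: 1426 mg / 230 mg = 6.2 servings × $0.40 = $2.48.

$2.48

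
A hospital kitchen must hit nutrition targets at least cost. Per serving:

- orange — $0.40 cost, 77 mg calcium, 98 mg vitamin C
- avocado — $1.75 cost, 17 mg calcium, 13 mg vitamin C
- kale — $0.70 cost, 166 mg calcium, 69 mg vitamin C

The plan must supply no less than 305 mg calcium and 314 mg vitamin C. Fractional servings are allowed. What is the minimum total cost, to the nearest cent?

$1.50

orange only: max(305/77, 314/98) = 3.961 servings → $1.58.
avocado only: max(305/17, 314/13) = 24.15 servings → $42.27.
kale only: max(305/166, 314/69) = 4.551 servings → $3.19.
orange + avocado with both tight: 2.065 servings and 8.589 servings → $15.86.
orange + kale with both tight: 2.837 servings and 0.5214 servings → $1.50.
avocado + kale: the both-tight solution has a negative serving — not a feasible corner.
Cheapest feasible corner: $1.50.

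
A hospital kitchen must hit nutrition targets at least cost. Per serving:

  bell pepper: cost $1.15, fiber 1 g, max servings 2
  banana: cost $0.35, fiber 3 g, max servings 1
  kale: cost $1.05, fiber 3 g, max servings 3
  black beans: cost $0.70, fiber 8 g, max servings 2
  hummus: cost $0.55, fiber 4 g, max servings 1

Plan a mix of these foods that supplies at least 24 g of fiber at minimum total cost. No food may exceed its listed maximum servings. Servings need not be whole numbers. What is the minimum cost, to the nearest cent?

$2.65

Cost per g of fiber: black beans $0.0875, banana $0.1167, hummus $0.1375, kale $0.3500, bell pepper $1.1500.
Take 2 servings of black beans: +16.0 g fiber for $1.40 (total $1.40, still need 8.0 g).
Take 1 serving of banana: +3.0 g fiber for $0.35 (total $1.75, still need 5.0 g).
Take 1 serving of hummus: +4.0 g fiber for $0.55 (total $2.30, still need 1.0 g).
Take 0.3333 servings of kale: +1.0 g fiber for $0.35 (total $2.65, still need 0.0 g).
Greedy by cheapest-per-g is optimal for a single linear constraint, so the minimum cost is $2.65.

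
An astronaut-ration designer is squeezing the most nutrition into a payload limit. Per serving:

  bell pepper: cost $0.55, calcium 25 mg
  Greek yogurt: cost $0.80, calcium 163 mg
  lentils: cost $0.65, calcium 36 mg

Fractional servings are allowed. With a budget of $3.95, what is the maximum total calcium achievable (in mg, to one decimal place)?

Calcium per dollar: Greek yogurt 203.8, lentils 55.38, bell pepper 45.45.
With no serving limits, spend the whole cost allowance on Greek yogurt: $3.95 / $0.80 × 163 mg = 804.8 mg.

804.8 mg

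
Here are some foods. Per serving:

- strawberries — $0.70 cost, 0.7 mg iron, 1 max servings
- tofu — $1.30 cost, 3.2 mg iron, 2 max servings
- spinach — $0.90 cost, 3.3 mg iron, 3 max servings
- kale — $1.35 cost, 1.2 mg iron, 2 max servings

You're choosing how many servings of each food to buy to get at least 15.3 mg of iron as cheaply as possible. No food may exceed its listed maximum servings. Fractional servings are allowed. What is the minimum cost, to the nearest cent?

Cost per mg of iron: spinach $0.2727, tofu $0.4062, strawberries $1.0000, kale $1.1250.
Take 3 servings of spinach: +9.9 mg iron for $2.70 (total $2.70, still need 5.4 mg).
Take 1.688 servings of tofu: +5.4 mg iron for $2.19 (total $4.89, still need 0.0 mg).
Greedy by cheapest-per-mg is optimal for a single linear constraint, so the minimum cost is $4.89.

$4.89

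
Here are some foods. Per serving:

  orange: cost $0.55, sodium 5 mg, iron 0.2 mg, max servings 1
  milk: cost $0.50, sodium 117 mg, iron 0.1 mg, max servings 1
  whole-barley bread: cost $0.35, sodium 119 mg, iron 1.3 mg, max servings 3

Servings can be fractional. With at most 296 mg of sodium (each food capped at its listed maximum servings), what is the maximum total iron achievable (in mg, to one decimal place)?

Iron per mg sodium: orange 0.04, whole-barley bread 0.01092, milk 0.0008547.
Take 1 serving of orange: uses 5 mg sodium, +0.2 mg iron (running total 0.2 mg).
Take 2.445 servings of whole-barley bread: uses 291 mg sodium, +3.2 mg iron (running total 3.4 mg).
Greedy by best ratio exhausts the sodium allowance optimally: 3.4 mg.

3.4 mg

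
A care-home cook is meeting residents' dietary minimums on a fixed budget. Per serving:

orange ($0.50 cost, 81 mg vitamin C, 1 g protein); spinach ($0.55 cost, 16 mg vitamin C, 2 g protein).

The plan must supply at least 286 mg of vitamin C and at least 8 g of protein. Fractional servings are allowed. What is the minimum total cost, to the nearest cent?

For a min-cost LP with two ≥-constraints, a basic feasible solution has at most two positive variables.
orange only: max(286/81, 8/1) = 8 servings → $4.00.
spinach only: max(286/16, 8/2) = 17.88 servings → $9.83.
orange + spinach with both tight: 3.041 servings and 2.479 servings → $2.88.
The minimum over all feasible corners is $2.88.

$2.88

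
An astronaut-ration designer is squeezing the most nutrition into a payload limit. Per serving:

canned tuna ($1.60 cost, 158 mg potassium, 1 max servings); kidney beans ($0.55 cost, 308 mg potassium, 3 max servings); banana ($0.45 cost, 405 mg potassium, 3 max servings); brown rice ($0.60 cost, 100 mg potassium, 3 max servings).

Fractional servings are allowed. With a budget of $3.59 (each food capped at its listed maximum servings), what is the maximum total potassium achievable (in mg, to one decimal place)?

Potassium per dollar: banana 900, kidney beans 560, brown rice 166.7, canned tuna 98.75.
Take 3 servings of banana: spends $1.35, +1215.0 mg potassium (running total 1215.0 mg).
Take 3 servings of kidney beans: spends $1.65, +924.0 mg potassium (running total 2139.0 mg).
Take 0.9833 servings of brown rice: spends $0.59, +98.3 mg potassium (running total 2237.3 mg).
Filling greedily by potassium-per-dollar is optimal for one linear limit, giving 2237.3 mg.

2237.3 mg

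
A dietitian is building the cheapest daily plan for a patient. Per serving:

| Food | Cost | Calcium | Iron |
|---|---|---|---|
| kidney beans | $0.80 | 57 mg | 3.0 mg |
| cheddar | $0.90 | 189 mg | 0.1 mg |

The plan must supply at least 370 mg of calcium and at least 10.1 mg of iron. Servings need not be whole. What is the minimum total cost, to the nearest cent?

This is a tiny linear program; its minimum lies at a vertex of the feasible set. List the vertices and price them.
kidney beans only: max(370/57, 10.1/3.0) = 6.491 servings → $5.19.
cheddar only: max(370/189, 10.1/0.1) = 101 servings → $90.90.
kidney beans + cheddar with both tight: 3.335 servings and 0.9519 servings → $3.52.
Cheapest feasible corner: $3.52.

$3.52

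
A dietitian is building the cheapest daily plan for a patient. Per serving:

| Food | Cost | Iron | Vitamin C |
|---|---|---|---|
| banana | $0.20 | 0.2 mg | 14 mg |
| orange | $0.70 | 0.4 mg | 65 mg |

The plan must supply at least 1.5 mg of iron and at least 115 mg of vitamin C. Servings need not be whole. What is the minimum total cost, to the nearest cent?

$1.58

This is a tiny linear program; its minimum lies at a vertex of the feasible set. List the vertices and price them.
banana only: max(1.5/0.2, 115/14) = 8.214 servings → $1.64.
orange only: max(1.5/0.4, 115/65) = 3.75 servings → $2.62.
banana + orange with both tight: 6.959 servings and 0.2703 servings → $1.58.
The minimum over all feasible corners is $1.58.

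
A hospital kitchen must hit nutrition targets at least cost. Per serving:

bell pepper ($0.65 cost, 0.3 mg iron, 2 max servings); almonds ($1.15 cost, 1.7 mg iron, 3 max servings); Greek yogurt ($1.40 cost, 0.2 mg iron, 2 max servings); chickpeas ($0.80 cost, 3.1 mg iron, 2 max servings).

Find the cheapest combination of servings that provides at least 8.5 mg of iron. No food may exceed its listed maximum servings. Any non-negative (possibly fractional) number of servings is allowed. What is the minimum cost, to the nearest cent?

Cost per mg of iron: chickpeas $0.2581, almonds $0.6765, bell pepper $2.1667, Greek yogurt $7.0000.
Take 2 servings of chickpeas: +6.2 mg iron for $1.60 (total $1.60, still need 2.3 mg).
Take 1.353 servings of almonds: +2.3 mg iron for $1.56 (total $3.16, still need 0.0 mg).
Greedy by cheapest-per-mg is optimal for a single linear constraint, so the minimum cost is $3.16.

$3.16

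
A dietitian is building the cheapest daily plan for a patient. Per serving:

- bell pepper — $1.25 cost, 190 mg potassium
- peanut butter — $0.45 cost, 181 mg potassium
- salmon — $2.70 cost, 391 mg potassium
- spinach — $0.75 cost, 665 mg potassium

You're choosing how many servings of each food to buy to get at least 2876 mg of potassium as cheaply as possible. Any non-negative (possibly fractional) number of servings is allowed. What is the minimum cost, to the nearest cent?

Cost per mg of potassium: spinach $0.0011, peanut butter $0.0025, bell pepper $0.0066, salmon $0.0069.
With no serving limits, use only spinach: 2876 mg / 665 mg = 4.325 servings × $0.75 = $3.24.

$3.24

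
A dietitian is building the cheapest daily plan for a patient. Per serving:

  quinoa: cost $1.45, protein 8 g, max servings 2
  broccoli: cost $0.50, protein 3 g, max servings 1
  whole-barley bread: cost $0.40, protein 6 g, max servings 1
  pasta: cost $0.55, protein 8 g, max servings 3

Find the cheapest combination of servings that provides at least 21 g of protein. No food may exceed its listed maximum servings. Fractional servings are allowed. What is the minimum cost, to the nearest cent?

Cost per g of protein: whole-barley bread $0.0667, pasta $0.0688, broccoli $0.1667, quinoa $0.1812.
Take 1 serving of whole-barley bread: +6.0 g protein for $0.40 (total $0.40, still need 15.0 g).
Take 1.875 servings of pasta: +15.0 g protein for $1.03 (total $1.43, still need 0.0 g).
Greedy by cheapest-per-g is optimal for a single linear constraint, so the minimum cost is $1.43.

$1.43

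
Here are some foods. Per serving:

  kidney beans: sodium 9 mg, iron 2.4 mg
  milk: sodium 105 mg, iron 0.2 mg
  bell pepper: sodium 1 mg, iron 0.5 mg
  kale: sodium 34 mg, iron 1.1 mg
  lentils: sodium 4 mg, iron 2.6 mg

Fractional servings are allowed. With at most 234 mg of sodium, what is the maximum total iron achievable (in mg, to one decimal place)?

Iron per mg sodium: lentils 0.65, bell pepper 0.5, kidney beans 0.2667, kale 0.03235, milk 0.001905.
With no serving limits, spend the whole sodium allowance on lentils: 234 mg / 4 mg × 2.6 mg = 152.1 mg.

152.1 mg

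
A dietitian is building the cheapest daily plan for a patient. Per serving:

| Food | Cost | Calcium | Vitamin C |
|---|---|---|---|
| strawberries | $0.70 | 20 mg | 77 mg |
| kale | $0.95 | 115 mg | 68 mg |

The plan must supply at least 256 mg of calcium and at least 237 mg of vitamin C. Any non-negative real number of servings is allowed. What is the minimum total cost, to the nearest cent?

At the optimum either one food covers both requirements or two foods hit both targets exactly; no other combination can be cheaper.
strawberries only: max(256/20, 237/77) = 12.8 servings → $8.96.
kale only: max(256/115, 237/68) = 3.485 servings → $3.31.
strawberries + kale with both tight: 1.314 servings and 1.998 servings → $2.82.
The minimum over all feasible corners is $2.82.

$2.82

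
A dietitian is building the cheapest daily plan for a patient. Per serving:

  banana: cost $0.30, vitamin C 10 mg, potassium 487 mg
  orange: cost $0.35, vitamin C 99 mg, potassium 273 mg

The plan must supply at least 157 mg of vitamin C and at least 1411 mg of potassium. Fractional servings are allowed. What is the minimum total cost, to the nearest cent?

$1.12

Compare the cost at each extreme point of the feasible region.
banana only: max(157/10, 1411/487) = 15.7 servings → $4.71.
orange only: max(157/99, 1411/273) = 5.168 servings → $1.81.
banana + orange with both tight: 2.129 servings and 1.371 servings → $1.12.
Cheapest feasible corner: $1.12.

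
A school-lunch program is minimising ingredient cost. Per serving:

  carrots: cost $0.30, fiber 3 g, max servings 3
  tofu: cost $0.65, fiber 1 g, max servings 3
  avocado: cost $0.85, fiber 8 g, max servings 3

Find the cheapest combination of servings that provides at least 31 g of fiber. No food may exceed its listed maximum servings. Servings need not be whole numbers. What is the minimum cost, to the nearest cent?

Cost per g of fiber: carrots $0.1000, avocado $0.1062, tofu $0.6500.
Take 3 servings of carrots: +9.0 g fiber for $0.90 (total $0.90, still need 22.0 g).
Take 2.75 servings of avocado: +22.0 g fiber for $2.34 (total $3.24, still need 0.0 g).
Greedy by cheapest-per-g is optimal for a single linear constraint, so the minimum cost is $3.24.

$3.24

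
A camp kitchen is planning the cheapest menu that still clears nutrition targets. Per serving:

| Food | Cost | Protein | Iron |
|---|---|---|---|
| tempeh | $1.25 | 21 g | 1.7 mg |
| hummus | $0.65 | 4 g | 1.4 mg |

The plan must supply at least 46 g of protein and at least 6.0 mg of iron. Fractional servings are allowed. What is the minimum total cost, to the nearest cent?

$3.61

Two binding constraints pin down two serving amounts, so the optimal mix uses at most two foods. The candidates are each food alone (scaled to the tighter of protein/iron) and each pair with both constraints tight.
tempeh only: max(46/21, 6.0/1.7) = 3.529 servings → $4.41.
hummus only: max(46/4, 6.0/1.4) = 11.5 servings → $7.47.
tempeh + hummus with both tight: 1.788 servings and 2.115 servings → $3.61.
So the least-cost plan costs $3.61.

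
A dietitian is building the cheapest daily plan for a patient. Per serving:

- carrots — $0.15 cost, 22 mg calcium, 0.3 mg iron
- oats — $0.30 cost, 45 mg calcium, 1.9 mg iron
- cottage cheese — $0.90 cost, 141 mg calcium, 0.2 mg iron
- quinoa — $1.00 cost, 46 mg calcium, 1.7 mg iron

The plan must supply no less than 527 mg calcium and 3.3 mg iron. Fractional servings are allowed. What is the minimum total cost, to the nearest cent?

This is a tiny linear program; its minimum lies at a vertex of the feasible set. List the vertices and price them.
carrots only: max(527/22, 3.3/0.3) = 23.95 servings → $3.59.
oats only: max(527/45, 3.3/1.9) = 11.71 servings → $3.51.
cottage cheese only: max(527/141, 3.3/0.2) = 16.5 servings → $14.85.
quinoa only: max(527/46, 3.3/1.7) = 11.46 servings → $11.46.
carrots + oats: the both-tight solution has a negative serving — not a feasible corner.
carrots + cottage cheese with both tight: 9.496 servings and 2.256 servings → $3.45.
carrots + quinoa: intersection lies outside the first quadrant.
oats + cottage cheese with both tight: 1.39 servings and 3.294 servings → $3.38.
oats + quinoa: the both-tight solution has a negative serving — not a feasible corner.
cottage cheese + quinoa with both tight: 3.228 servings and 1.561 servings → $4.47.
Cheapest feasible corner: $3.38.

$3.38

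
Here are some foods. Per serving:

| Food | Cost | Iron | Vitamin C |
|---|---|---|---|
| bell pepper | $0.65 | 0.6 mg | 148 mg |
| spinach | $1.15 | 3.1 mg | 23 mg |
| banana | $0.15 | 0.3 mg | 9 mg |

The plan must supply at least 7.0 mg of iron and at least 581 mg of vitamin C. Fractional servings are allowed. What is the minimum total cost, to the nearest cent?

$4.17

bell pepper only: max(7.0/0.6, 581/148) = 11.67 servings → $7.58.
spinach only: max(7.0/3.1, 581/23) = 25.26 servings → $29.05.
banana only: max(7.0/0.3, 581/9) = 64.56 servings → $9.68.
bell pepper + spinach with both tight: 3.686 servings and 1.545 servings → $4.17.
bell pepper + banana with both tight: 2.854 servings and 17.63 servings → $4.50.
spinach + banana: intersection lies outside the first quadrant.
So the least-cost plan costs $4.17.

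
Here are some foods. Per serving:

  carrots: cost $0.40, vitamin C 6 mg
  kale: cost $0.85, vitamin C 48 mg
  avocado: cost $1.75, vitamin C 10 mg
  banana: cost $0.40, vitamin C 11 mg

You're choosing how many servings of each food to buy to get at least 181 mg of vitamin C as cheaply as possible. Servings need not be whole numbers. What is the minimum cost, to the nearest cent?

Cost per mg of vitamin C: kale $0.0177, banana $0.0364, carrots $0.0667, avocado $0.1750.
With no serving limits, use only kale: 181 mg / 48 mg = 3.771 servings × $0.85 = $3.21.

$3.21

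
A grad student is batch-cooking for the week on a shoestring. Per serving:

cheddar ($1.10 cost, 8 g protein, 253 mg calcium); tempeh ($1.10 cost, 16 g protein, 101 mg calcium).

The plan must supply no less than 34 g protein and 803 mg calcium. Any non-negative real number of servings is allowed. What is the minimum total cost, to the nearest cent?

$3.94

cheddar only: max(34/8, 803/253) = 4.25 servings → $4.67.
tempeh only: max(34/16, 803/101) = 7.95 servings → $8.75.
cheddar + tempeh with both tight: 2.906 servings and 0.6722 servings → $3.94.
So the least-cost plan costs $3.94.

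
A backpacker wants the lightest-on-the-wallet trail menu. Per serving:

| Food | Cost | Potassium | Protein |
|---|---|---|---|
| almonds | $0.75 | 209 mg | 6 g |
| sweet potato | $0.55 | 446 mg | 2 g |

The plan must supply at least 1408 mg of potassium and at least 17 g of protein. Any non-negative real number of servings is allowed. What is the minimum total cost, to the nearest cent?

$2.78

Two binding constraints pin down two serving amounts, so the optimal mix uses at most two foods. The candidates are each food alone (scaled to the tighter of potassium/protein) and each pair with both constraints tight.
almonds only: max(1408/209, 17/6) = 6.737 servings → $5.05.
sweet potato only: max(1408/446, 17/2) = 8.5 servings → $4.67.
almonds + sweet potato with both tight: 2.111 servings and 2.168 servings → $2.78.
Cheapest feasible corner: $2.78.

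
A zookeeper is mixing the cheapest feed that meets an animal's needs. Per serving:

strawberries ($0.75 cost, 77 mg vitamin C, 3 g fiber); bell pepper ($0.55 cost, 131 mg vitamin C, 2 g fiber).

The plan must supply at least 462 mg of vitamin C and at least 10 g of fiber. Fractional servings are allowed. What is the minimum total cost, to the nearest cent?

$2.63

An LP optimum is at a vertex; with two nutrient constraints at most two foods are used. Check each candidate.
strawberries only: max(462/77, 10/3) = 6 servings → $4.50.
bell pepper only: max(462/131, 10/2) = 5 servings → $2.75.
strawberries + bell pepper with both tight: 1.615 servings and 2.577 servings → $2.63.
The minimum over all feasible corners is $2.63.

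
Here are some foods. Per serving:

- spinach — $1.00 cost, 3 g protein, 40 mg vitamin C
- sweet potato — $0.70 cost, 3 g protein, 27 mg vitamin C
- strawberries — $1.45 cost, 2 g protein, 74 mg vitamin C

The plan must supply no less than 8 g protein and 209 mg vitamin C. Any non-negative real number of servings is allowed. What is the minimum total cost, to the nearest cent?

Compare the cost at each extreme point of the feasible region.
spinach only: max(8/3, 209/40) = 5.225 servings → $5.22.
sweet potato only: max(8/3, 209/27) = 7.741 servings → $5.42.
strawberries only: max(8/2, 209/74) = 4 servings → $5.80.
spinach + sweet potato: the both-tight solution has a negative serving — not a feasible corner.
spinach + strawberries with both tight: 1.225 servings and 2.162 servings → $4.36.
sweet potato + strawberries with both tight: 1.036 servings and 2.446 servings → $4.27.
The minimum over all feasible corners is $4.27.

$4.27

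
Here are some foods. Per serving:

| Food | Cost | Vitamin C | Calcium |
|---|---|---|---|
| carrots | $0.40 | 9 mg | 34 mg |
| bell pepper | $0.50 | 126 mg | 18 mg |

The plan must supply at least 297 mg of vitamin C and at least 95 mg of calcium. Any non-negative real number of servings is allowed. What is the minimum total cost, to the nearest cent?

Minimising a linear cost over {vitamin C ≥ 297, calcium ≥ 95, servings ≥ 0} — the optimum is at a vertex, using one or two foods.
carrots only: max(297/9, 95/34) = 33 servings → $13.20.
bell pepper only: max(297/126, 95/18) = 5.278 servings → $2.64.
carrots + bell pepper with both tight: 1.607 servings and 2.242 servings → $1.76.
The minimum over all feasible corners is $1.76.

$1.76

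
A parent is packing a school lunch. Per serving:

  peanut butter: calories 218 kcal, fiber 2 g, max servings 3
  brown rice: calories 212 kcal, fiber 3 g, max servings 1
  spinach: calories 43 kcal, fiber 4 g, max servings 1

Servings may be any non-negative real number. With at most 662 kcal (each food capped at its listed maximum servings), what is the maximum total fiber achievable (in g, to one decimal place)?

Fiber per kcal: spinach 0.09302, brown rice 0.01415, peanut butter 0.009174.
Take 1 serving of spinach: uses 43 kcal, +4.0 g fiber (running total 4.0 g).
Take 1 serving of brown rice: uses 212 kcal, +3.0 g fiber (running total 7.0 g).
Take 1.867 servings of peanut butter: uses 407 kcal, +3.7 g fiber (running total 10.7 g).
Greedy by best ratio exhausts the calories allowance optimally: 10.7 g.

10.7 g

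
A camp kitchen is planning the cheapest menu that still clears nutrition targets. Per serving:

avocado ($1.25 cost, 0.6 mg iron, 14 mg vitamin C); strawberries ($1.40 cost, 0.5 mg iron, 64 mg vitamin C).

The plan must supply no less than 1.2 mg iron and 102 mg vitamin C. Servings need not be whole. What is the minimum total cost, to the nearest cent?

Compare the cost at each extreme point of the feasible region.
avocado only: max(1.2/0.6, 102/14) = 7.286 servings → $9.11.
strawberries only: max(1.2/0.5, 102/64) = 2.4 servings → $3.36.
avocado + strawberries with both tight: 0.8217 servings and 1.414 servings → $3.01.
Cheapest feasible corner: $3.01.

$3.01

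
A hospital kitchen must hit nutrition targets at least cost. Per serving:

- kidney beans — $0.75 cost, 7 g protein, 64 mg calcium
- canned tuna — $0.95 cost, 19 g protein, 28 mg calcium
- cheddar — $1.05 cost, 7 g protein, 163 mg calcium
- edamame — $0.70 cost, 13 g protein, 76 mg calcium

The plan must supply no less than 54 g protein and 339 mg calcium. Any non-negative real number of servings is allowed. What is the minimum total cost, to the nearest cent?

$3.04

With two linear requirements the optimum uses one or two foods; enumerate the corners.
kidney beans only: max(54/7, 339/64) = 7.714 servings → $5.79.
canned tuna only: max(54/19, 339/28) = 12.11 servings → $11.50.
cheddar only: max(54/7, 339/163) = 7.714 servings → $8.10.
edamame only: max(54/13, 339/76) = 4.461 servings → $3.12.
kidney beans + canned tuna with both tight: 4.832 servings and 1.062 servings → $4.63.
kidney beans + cheddar: the both-tight solution has a negative serving — not a feasible corner.
kidney beans + edamame with both tight: 1.01 servings and 3.61 servings → $3.28.
canned tuna + cheddar with both tight: 2.216 servings and 1.699 servings → $3.89.
canned tuna + edamame with both targets exact would need a negative amount; discard.
cheddar + edamame with both tight: 0.1909 servings and 4.051 servings → $3.04.
The minimum over all feasible corners is $3.04.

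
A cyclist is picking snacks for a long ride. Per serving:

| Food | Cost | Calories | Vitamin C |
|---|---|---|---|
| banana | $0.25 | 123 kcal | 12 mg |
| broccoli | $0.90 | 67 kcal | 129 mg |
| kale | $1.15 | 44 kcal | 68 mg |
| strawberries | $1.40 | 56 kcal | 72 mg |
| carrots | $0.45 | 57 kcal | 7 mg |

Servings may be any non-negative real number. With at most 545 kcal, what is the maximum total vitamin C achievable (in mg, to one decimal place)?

Vitamin C per kcal: broccoli 1.925, kale 1.545, strawberries 1.286, carrots 0.1228, banana 0.09756.
With no serving limits, spend the whole calories allowance on broccoli: 545 kcal / 67 kcal × 129 mg = 1049.3 mg.

1049.3 mg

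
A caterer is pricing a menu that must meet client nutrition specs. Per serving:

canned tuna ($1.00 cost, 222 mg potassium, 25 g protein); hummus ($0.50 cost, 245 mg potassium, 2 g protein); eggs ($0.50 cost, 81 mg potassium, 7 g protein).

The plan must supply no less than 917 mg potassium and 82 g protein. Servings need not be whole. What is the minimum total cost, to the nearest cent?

$3.63

canned tuna only: max(917/222, 82/25) = 4.131 servings → $4.13.
hummus only: max(917/245, 82/2) = 41 servings → $20.50.
eggs only: max(917/81, 82/7) = 11.71 servings → $5.86.
canned tuna + hummus with both tight: 3.214 servings and 0.831 servings → $3.63.
canned tuna + eggs with both tight: 0.4735 servings and 10.02 servings → $5.49.
hummus + eggs: the both-tight solution has a negative serving — not a feasible corner.
Cheapest feasible corner: $3.63.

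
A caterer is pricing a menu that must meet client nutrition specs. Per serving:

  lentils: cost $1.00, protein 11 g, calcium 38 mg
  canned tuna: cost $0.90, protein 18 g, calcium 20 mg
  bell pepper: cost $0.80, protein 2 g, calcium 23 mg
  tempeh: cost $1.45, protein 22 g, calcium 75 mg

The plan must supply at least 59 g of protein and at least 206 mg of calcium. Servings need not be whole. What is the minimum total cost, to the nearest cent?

$3.98

lentils only: max(59/11, 206/38) = 5.421 servings → $5.42.
canned tuna only: max(59/18, 206/20) = 10.3 servings → $9.27.
bell pepper only: max(59/2, 206/23) = 29.5 servings → $23.60.
tempeh only: max(59/22, 206/75) = 2.747 servings → $3.98.
lentils + canned tuna: intersection lies outside the first quadrant.
lentils + bell pepper with both tight: 5.339 servings and 0.1356 servings → $5.45.
lentils + tempeh: the both-tight solution has a negative serving — not a feasible corner.
canned tuna + bell pepper with both tight: 2.527 servings and 6.759 servings → $7.68.
canned tuna + tempeh: intersection lies outside the first quadrant.
bell pepper + tempeh with both tight: 0.3006 servings and 2.654 servings → $4.09.
The minimum over all feasible corners is $3.98.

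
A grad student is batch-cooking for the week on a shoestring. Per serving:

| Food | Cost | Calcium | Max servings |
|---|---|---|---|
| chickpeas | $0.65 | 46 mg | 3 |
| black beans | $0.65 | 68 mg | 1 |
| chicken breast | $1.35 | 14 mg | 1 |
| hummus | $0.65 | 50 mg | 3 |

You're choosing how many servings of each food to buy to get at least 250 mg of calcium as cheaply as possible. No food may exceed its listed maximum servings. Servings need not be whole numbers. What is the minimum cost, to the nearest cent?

Cost per mg of calcium: black beans $0.0096, hummus $0.0130, chickpeas $0.0141, chicken breast $0.0964.
Take 1 serving of black beans: +68.0 mg calcium for $0.65 (total $0.65, still need 182.0 mg).
Take 3 servings of hummus: +150.0 mg calcium for $1.95 (total $2.60, still need 32.0 mg).
Take 0.6957 servings of chickpeas: +32.0 mg calcium for $0.45 (total $3.05, still need 0.0 mg).
Filling from the cheapest source first is optimal under one linear minimum: $3.05.

$3.05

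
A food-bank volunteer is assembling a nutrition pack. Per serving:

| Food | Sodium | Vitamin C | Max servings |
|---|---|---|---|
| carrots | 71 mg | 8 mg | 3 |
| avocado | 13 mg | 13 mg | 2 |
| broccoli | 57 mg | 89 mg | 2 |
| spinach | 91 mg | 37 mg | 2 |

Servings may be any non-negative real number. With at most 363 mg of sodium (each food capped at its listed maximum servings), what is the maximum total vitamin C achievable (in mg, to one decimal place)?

282.6 mg

Vitamin C per mg sodium: broccoli 1.561, avocado 1, spinach 0.4066, carrots 0.1127.
Take 2 servings of broccoli: uses 114 mg sodium, +178.0 mg vitamin C (running total 178.0 mg).
Take 2 servings of avocado: uses 26 mg sodium, +26.0 mg vitamin C (running total 204.0 mg).
Take 2 servings of spinach: uses 182 mg sodium, +74.0 mg vitamin C (running total 278.0 mg).
Take 0.5775 servings of carrots: uses 41 mg sodium, +4.6 mg vitamin C (running total 282.6 mg).
Greedy by best ratio exhausts the sodium allowance optimally: 282.6 mg.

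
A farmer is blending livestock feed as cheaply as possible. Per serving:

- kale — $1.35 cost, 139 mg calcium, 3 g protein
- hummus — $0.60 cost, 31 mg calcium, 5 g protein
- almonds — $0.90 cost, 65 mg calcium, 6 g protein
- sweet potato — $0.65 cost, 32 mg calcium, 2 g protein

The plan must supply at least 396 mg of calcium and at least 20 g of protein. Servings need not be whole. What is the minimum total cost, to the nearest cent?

$4.52

With two linear requirements the optimum uses one or two foods; enumerate the corners.
kale only: max(396/139, 20/3) = 6.667 servings → $9.00.
hummus only: max(396/31, 20/5) = 12.77 servings → $7.66.
almonds only: max(396/65, 20/6) = 6.092 servings → $5.48.
sweet potato only: max(396/32, 20/2) = 12.38 servings → $8.04.
kale + hummus with both tight: 2.259 servings and 2.645 servings → $4.64.
kale + almonds with both tight: 1.684 servings and 2.491 servings → $4.52.
kale + sweet potato with both tight: 0.8352 servings and 8.747 servings → $6.81.
hummus + almonds: the both-tight solution has a negative serving — not a feasible corner.
hummus + sweet potato: intersection lies outside the first quadrant.
almonds + sweet potato with both targets exact would need a negative amount; discard.
Cheapest feasible corner: $4.52.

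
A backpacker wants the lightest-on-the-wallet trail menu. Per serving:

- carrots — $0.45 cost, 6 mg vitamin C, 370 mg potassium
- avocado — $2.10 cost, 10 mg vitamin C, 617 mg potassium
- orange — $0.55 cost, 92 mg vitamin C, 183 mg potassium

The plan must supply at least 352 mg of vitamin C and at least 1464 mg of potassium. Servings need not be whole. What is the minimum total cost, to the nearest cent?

$2.99

For a min-cost LP with two ≥-constraints, a basic feasible solution has at most two positive variables.
carrots only: max(352/6, 1464/370) = 58.67 servings → $26.40.
avocado only: max(352/10, 1464/617) = 35.2 servings → $73.92.
orange only: max(352/92, 1464/183) = 8 servings → $4.40.
carrots + avocado: the both-tight solution has a negative serving — not a feasible corner.
carrots + orange with both tight: 2.133 servings and 3.687 servings → $2.99.
avocado + orange with both tight: 1.279 servings and 3.687 servings → $4.71.
The minimum over all feasible corners is $2.99.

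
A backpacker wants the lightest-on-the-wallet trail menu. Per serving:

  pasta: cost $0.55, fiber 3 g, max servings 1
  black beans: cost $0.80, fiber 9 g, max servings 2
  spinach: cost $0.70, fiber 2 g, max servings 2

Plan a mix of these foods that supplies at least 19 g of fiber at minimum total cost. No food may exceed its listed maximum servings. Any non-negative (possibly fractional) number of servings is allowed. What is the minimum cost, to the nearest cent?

Cost per g of fiber: black beans $0.0889, pasta $0.1833, spinach $0.3500.
Take 2 servings of black beans: +18.0 g fiber for $1.60 (total $1.60, still need 1.0 g).
Take 0.3333 servings of pasta: +1.0 g fiber for $0.18 (total $1.78, still need 0.0 g).
Filling from the cheapest source first is optimal under one linear minimum: $1.78.

$1.78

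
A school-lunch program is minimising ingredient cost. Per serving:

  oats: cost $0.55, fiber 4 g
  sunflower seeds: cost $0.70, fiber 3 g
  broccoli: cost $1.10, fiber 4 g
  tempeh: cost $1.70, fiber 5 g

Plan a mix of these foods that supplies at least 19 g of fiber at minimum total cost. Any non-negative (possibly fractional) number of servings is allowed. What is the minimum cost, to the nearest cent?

$2.61

Cost per g of fiber: oats $0.1375, sunflower seeds $0.2333, broccoli $0.2750, tempeh $0.3400.
With no serving limits, use only oats: 19 g / 4 g = 4.75 servings × $0.55 = $2.61.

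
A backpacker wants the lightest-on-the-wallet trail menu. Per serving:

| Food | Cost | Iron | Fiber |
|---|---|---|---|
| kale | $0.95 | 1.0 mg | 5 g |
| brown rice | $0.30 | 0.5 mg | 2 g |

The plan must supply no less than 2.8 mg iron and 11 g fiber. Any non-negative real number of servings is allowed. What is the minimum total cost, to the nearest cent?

$1.68

kale only: max(2.8/1.0, 11/5) = 2.8 servings → $2.66.
brown rice only: max(2.8/0.5, 11/2) = 5.6 servings → $1.68.
kale + brown rice: the both-tight solution has a negative serving — not a feasible corner.
Cheapest feasible corner: $1.68.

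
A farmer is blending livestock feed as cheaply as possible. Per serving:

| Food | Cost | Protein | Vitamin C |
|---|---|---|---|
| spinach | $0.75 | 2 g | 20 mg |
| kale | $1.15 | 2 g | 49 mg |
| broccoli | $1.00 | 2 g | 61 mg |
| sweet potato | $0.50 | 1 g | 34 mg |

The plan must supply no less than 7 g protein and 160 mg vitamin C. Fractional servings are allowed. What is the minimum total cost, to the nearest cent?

Compare the cost at each extreme point of the feasible region.
spinach only: max(7/2, 160/20) = 8 servings → $6.00.
kale only: max(7/2, 160/49) = 3.5 servings → $4.03.
broccoli only: max(7/2, 160/61) = 3.5 servings → $3.50.
sweet potato only: max(7/1, 160/34) = 7 servings → $3.50.
spinach + kale with both tight: 0.3966 servings and 3.103 servings → $3.87.
spinach + broccoli with both tight: 1.305 servings and 2.195 servings → $3.17.
spinach + sweet potato with both tight: 1.625 servings and 3.75 servings → $3.09.
kale + broccoli: intersection lies outside the first quadrant.
kale + sweet potato: the both-tight solution has a negative serving — not a feasible corner.
broccoli + sweet potato: intersection lies outside the first quadrant.
Cheapest feasible corner: $3.09.

$3.09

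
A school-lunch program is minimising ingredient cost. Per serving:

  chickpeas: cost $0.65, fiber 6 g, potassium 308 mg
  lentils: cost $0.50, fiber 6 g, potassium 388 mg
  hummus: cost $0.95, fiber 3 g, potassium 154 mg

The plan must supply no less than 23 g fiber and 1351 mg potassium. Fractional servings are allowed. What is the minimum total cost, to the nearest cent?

$1.92

An LP optimum is at a vertex; with two nutrient constraints at most two foods are used. Check each candidate.
chickpeas only: max(23/6, 1351/308) = 4.386 servings → $2.85.
lentils only: max(23/6, 1351/388) = 3.833 servings → $1.92.
hummus only: max(23/3, 1351/154) = 8.773 servings → $8.33.
chickpeas + lentils with both tight: 1.704 servings and 2.129 servings → $2.17.
chickpeas + hummus (both tight): parallel constraints — no distinct corner.
lentils + hummus with both tight: 2.129 servings and 3.408 servings → $4.30.
The minimum over all feasible corners is $1.92.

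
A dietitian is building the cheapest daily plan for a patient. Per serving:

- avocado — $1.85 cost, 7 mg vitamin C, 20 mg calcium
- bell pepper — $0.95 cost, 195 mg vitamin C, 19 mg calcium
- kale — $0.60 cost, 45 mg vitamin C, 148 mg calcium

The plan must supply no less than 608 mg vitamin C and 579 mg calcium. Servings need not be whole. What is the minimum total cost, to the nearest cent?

At the optimum either one food covers both requirements or two foods hit both targets exactly; no other combination can be cheaper.
avocado only: max(608/7, 579/20) = 86.86 servings → $160.69.
bell pepper only: max(608/195, 579/19) = 30.47 servings → $28.95.
kale only: max(608/45, 579/148) = 13.51 servings → $8.11.
avocado + bell pepper with both tight: 26.91 servings and 2.152 servings → $51.82.
avocado + kale: intersection lies outside the first quadrant.
bell pepper + kale with both tight: 2.283 servings and 3.619 servings → $4.34.
The minimum over all feasible corners is $4.34.

$4.34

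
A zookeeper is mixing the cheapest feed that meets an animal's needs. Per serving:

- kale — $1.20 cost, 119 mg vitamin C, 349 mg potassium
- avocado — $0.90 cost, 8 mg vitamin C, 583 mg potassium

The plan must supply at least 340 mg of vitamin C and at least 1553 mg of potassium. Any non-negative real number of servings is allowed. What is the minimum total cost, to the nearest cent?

Check every corner: each single food scaled to meet both minima, and each pair solved so both constraints bind.
kale only: max(340/119, 1553/349) = 4.45 servings → $5.34.
avocado only: max(340/8, 1553/583) = 42.5 servings → $38.25.
kale + avocado with both tight: 2.79 servings and 0.9934 servings → $4.24.
The minimum over all feasible corners is $4.24.

$4.24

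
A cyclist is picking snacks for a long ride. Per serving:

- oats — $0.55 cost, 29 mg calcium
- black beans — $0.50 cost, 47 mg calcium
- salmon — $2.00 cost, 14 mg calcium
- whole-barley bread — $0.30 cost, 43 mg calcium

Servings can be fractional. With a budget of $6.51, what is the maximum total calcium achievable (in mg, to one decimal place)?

933.1 mg

Calcium per dollar: whole-barley bread 143.3, black beans 94, oats 52.73, salmon 7.
With no serving limits, spend the whole cost allowance on whole-barley bread: $6.51 / $0.30 × 43 mg = 933.1 mg.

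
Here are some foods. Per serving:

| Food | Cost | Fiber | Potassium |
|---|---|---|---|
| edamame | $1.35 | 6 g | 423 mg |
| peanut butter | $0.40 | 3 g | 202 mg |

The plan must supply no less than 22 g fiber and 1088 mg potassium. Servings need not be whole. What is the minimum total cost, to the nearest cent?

With two linear requirements the optimum uses one or two foods; enumerate the corners.
edamame only: max(22/6, 1088/423) = 3.667 servings → $4.95.
peanut butter only: max(22/3, 1088/202) = 7.333 servings → $2.93.
edamame + peanut butter: the both-tight solution has a negative serving — not a feasible corner.
So the least-cost plan costs $2.93.

$2.93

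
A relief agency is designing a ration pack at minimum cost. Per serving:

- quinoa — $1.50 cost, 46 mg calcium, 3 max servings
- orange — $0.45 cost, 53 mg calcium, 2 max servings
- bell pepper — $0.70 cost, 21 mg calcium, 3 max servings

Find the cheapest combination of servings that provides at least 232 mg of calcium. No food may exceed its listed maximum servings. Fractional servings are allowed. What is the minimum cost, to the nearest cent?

$5.01

Cost per mg of calcium: orange $0.0085, quinoa $0.0326, bell pepper $0.0333.
Take 2 servings of orange: +106.0 mg calcium for $0.90 (total $0.90, still need 126.0 mg).
Take 2.739 servings of quinoa: +126.0 mg calcium for $4.11 (total $5.01, still need 0.0 mg).
Filling from the cheapest source first is optimal under one linear minimum: $5.01.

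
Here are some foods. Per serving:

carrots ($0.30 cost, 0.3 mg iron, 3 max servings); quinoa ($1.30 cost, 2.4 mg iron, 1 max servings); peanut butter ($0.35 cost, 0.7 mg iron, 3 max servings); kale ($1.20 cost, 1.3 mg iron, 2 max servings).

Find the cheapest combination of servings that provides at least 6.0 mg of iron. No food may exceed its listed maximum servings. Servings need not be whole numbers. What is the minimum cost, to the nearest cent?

Cost per mg of iron: peanut butter $0.5000, quinoa $0.5417, kale $0.9231, carrots $1.0000.
Take 3 servings of peanut butter: +2.1 mg iron for $1.05 (total $1.05, still need 3.9 mg).
Take 1 serving of quinoa: +2.4 mg iron for $1.30 (total $2.35, still need 1.5 mg).
Take 1.154 servings of kale: +1.5 mg iron for $1.38 (total $3.73, still need 0.0 mg).
Filling from the cheapest source first is optimal under one linear minimum: $3.73.

$3.73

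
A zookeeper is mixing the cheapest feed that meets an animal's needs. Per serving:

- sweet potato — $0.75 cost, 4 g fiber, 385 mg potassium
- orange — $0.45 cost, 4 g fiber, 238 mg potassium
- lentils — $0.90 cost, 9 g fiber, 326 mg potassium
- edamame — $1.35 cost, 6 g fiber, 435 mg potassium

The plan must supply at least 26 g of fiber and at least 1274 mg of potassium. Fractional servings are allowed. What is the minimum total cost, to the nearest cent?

$2.78

A basic optimal solution has at most two foods positive. Try each food alone and each pair with both targets met exactly.
sweet potato only: max(26/4, 1274/385) = 6.5 servings → $4.88.
orange only: max(26/4, 1274/238) = 6.5 servings → $2.92.
lentils only: max(26/9, 1274/326) = 3.908 servings → $3.52.
edamame only: max(26/6, 1274/435) = 4.333 servings → $5.85.
sweet potato + orange with both targets exact would need a negative amount; discard.
sweet potato + lentils with both tight: 1.384 servings and 2.274 servings → $3.08.
sweet potato + edamame with both targets exact would need a negative amount; discard.
orange + lentils with both tight: 3.568 servings and 1.303 servings → $2.78.
orange + edamame: the both-tight solution has a negative serving — not a feasible corner.
lentils + edamame with both tight: 1.871 servings and 1.526 servings → $3.74.
So the least-cost plan costs $2.78.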